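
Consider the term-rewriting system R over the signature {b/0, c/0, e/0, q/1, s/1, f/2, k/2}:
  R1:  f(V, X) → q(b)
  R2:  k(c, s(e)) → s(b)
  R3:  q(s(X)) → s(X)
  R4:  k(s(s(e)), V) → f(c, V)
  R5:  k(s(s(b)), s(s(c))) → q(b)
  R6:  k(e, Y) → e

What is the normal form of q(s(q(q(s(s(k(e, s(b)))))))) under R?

s(s(s(e)))

1. q(s(q(q(s(s(k(e, s(b))))))))  →  s(q(q(s(s(k(e, s(b)))))))   [R3 at ε]
2. s(q(q(s(s(k(e, s(b)))))))  →  s(q(s(s(k(e, s(b))))))   [R3 at 1.1]
3. s(q(s(s(k(e, s(b))))))  →  s(s(s(k(e, s(b)))))   [R3 at 1]
4. s(s(s(k(e, s(b)))))  →  s(s(s(e)))   [R6 at 1.1.1]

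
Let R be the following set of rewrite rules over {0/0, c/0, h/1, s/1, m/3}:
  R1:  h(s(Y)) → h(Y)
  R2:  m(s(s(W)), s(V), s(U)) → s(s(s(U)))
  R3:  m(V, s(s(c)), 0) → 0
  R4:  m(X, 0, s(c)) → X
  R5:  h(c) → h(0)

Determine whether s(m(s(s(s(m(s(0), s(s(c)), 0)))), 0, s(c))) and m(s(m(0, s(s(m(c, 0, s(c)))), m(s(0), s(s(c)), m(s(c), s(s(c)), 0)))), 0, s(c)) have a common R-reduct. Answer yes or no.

Reduce t₁ = s(m(s(s(s(m(s(0), s(s(c)), 0)))), 0, s(c))):
1. s(m(s(s(s(m(s(0), s(s(c)), 0)))), 0, s(c)))  →  s(s(s(s(m(s(0), s(s(c)), 0)))))   [R4 at 1]
2. s(s(s(s(m(s(0), s(s(c)), 0)))))  →  s(s(s(s(0))))   [R3 at 1.1.1.1]

Reduce t₂ = m(s(m(0, s(s(m(c, 0, s(c)))), m(s(0), s(s(c)), m(s(c), s(s(c)), 0)))), 0, s(c)):
1. m(s(m(0, s(s(m(c, 0, s(c)))), m(s(0), s(s(c)), m(s(c), s(s(c)), 0)))), 0, s(c))  →  s(m(0, s(s(m(c, 0, s(c)))), m(s(0), s(s(c)), m(s(c), s(s(c)), 0))))   [R4 at ε]
2. s(m(0, s(s(m(c, 0, s(c)))), m(s(0), s(s(c)), m(s(c), s(s(c)), 0))))  →  s(m(0, s(s(c)), m(s(0), s(s(c)), m(s(c), s(s(c)), 0))))   [R4 at 1.2.1.1]
3. s(m(0, s(s(c)), m(s(0), s(s(c)), m(s(c), s(s(c)), 0))))  →  s(m(0, s(s(c)), m(s(0), s(s(c)), 0)))   [R3 at 1.3.3]
4. s(m(0, s(s(c)), m(s(0), s(s(c)), 0)))  →  s(m(0, s(s(c)), 0))   [R3 at 1.3]
5. s(m(0, s(s(c)), 0))  →  s(0)   [R3 at 1]

no — NF(t₁) = s(s(s(s(0)))), NF(t₂) = s(0)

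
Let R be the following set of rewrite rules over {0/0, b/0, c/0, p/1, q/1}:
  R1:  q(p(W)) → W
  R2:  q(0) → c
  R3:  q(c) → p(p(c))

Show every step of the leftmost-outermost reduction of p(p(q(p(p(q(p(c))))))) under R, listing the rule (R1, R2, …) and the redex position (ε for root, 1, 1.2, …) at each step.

1. p(p(q(p(p(q(p(c)))))))  →  p(p(p(q(p(c)))))   [R1 at 1.1]
2. p(p(p(q(p(c)))))  →  p(p(p(c)))   [R1 at 1.1.1]

p(p(p(c)))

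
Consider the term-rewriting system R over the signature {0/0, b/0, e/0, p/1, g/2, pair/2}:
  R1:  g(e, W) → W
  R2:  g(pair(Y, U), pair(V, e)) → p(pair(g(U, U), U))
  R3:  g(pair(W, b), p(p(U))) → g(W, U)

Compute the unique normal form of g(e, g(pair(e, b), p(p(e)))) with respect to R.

1. g(e, g(pair(e, b), p(p(e))))  →  g(pair(e, b), p(p(e)))   [R1 at ε]
2. g(pair(e, b), p(p(e)))  →  g(e, e)   [R3 at ε]
3. g(e, e)  →  e   [R1 at ε]

e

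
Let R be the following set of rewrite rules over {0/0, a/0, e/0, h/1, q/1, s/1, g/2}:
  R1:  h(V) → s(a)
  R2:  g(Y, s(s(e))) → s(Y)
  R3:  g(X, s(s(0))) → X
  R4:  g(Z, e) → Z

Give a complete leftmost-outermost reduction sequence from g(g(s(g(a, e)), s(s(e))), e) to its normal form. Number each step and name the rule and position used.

s(s(a))

1. g(g(s(g(a, e)), s(s(e))), e)  →  g(s(g(a, e)), s(s(e)))   [R4 at ε]
2. g(s(g(a, e)), s(s(e)))  →  s(s(g(a, e)))   [R2 at ε]
3. s(s(g(a, e)))  →  s(s(a))   [R4 at 1.1]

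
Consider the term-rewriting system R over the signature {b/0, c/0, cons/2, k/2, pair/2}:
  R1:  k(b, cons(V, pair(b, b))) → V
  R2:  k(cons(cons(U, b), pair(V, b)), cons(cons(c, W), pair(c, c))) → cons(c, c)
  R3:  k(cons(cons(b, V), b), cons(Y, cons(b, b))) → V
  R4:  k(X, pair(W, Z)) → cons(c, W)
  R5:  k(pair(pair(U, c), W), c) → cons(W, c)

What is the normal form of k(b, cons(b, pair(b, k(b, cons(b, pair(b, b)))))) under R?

1. k(b, cons(b, pair(b, k(b, cons(b, pair(b, b))))))  →  k(b, cons(b, pair(b, b)))   [R1 at 2.2.2]
2. k(b, cons(b, pair(b, b)))  →  b   [R1 at ε]

b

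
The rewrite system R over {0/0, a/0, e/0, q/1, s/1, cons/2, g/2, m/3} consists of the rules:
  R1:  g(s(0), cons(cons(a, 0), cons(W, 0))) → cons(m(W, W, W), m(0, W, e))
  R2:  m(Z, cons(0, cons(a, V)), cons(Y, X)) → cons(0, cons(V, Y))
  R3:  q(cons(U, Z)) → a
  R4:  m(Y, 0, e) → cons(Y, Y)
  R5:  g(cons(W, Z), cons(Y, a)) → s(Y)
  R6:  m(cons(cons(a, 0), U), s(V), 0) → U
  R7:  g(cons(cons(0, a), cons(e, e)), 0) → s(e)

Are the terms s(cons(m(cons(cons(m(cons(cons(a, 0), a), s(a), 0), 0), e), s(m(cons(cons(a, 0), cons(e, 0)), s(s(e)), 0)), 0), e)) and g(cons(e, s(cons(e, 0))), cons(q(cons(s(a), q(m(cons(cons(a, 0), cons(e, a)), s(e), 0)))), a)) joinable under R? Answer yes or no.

no — NF(t₁) = s(cons(e, e)), NF(t₂) = s(a)

Reduce t₁ = s(cons(m(cons(cons(m(cons(cons(a, 0), a), s(a), 0), 0), e), s(m(cons(cons(a, 0), cons(e, 0)), s(s(e)), 0)), 0), e)):
1. s(cons(m(cons(cons(m(cons(cons(a, 0), a), s(a), 0), 0), e), s(m(cons(cons(a, 0), cons(e, 0)), s(s(e)), 0)), 0), e))  →  s(cons(m(cons(cons(a, 0), e), s(m(cons(cons(a, 0), cons(e, 0)), s(s(e)), 0)), 0), e))   [R6 at 1.1.1.1.1]
2. s(cons(m(cons(cons(a, 0), e), s(m(cons(cons(a, 0), cons(e, 0)), s(s(e)), 0)), 0), e))  →  s(cons(e, e))   [R6 at 1.1]

Reduce t₂ = g(cons(e, s(cons(e, 0))), cons(q(cons(s(a), q(m(cons(cons(a, 0), cons(e, a)), s(e), 0)))), a)):
1. g(cons(e, s(cons(e, 0))), cons(q(cons(s(a), q(m(cons(cons(a, 0), cons(e, a)), s(e), 0)))), a))  →  s(q(cons(s(a), q(m(cons(cons(a, 0), cons(e, a)), s(e), 0)))))   [R5 at ε]
2. s(q(cons(s(a), q(m(cons(cons(a, 0), cons(e, a)), s(e), 0)))))  →  s(a)   [R3 at 1]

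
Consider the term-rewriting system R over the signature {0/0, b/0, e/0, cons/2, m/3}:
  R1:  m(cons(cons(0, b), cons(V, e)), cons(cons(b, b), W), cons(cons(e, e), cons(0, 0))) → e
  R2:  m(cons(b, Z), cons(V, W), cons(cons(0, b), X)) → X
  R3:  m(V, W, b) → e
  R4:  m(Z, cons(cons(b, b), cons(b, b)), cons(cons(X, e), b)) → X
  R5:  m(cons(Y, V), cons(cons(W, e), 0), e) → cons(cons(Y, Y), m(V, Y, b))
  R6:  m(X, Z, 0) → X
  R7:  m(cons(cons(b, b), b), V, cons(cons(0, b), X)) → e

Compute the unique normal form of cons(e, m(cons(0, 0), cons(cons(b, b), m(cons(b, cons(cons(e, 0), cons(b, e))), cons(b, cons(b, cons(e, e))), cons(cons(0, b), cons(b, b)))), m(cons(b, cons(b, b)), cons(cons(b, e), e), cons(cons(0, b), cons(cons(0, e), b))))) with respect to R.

1. cons(e, m(cons(0, 0), cons(cons(b, b), m(cons(b, cons(cons(e, 0), cons(b, e))), cons(b, cons(b, cons(e, e))), cons(cons(0, b), cons(b, b)))), m(cons(b, cons(b, b)), cons(cons(b, e), e), cons(cons(0, b), cons(cons(0, e), b)))))  →  cons(e, m(cons(0, 0), cons(cons(b, b), cons(b, b)), m(cons(b, cons(b, b)), cons(cons(b, e), e), cons(cons(0, b), cons(cons(0, e), b)))))   [R2 at 2.2.2]
2. cons(e, m(cons(0, 0), cons(cons(b, b), cons(b, b)), m(cons(b, cons(b, b)), cons(cons(b, e), e), cons(cons(0, b), cons(cons(0, e), b)))))  →  cons(e, m(cons(0, 0), cons(cons(b, b), cons(b, b)), cons(cons(0, e), b)))   [R2 at 2.3]
3. cons(e, m(cons(0, 0), cons(cons(b, b), cons(b, b)), cons(cons(0, e), b)))  →  cons(e, 0)   [R4 at 2]

cons(e, 0)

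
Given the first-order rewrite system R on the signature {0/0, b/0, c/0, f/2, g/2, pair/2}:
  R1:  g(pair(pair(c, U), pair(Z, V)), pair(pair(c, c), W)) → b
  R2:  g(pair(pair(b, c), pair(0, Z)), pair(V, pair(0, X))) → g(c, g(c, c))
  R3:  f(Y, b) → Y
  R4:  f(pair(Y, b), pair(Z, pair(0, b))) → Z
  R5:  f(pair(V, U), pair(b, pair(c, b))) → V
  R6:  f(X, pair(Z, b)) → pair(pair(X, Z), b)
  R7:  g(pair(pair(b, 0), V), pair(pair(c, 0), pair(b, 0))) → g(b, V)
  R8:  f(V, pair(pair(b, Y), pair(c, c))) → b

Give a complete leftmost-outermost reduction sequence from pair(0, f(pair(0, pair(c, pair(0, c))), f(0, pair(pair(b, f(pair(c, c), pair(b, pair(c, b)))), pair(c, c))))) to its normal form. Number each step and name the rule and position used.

1. pair(0, f(pair(0, pair(c, pair(0, c))), f(0, pair(pair(b, f(pair(c, c), pair(b, pair(c, b)))), pair(c, c)))))  →  pair(0, f(pair(0, pair(c, pair(0, c))), b))   [R8 at 2.2]
2. pair(0, f(pair(0, pair(c, pair(0, c))), b))  →  pair(0, pair(0, pair(c, pair(0, c))))   [R3 at 2]

pair(0, pair(0, pair(c, pair(0, c))))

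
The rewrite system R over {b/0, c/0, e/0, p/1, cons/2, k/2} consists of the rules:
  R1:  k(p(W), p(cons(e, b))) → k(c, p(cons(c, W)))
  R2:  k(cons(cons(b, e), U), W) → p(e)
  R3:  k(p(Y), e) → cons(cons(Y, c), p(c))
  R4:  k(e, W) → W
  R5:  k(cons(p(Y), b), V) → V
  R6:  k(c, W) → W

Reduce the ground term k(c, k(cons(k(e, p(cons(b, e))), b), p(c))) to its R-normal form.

1. k(c, k(cons(k(e, p(cons(b, e))), b), p(c)))  →  k(cons(k(e, p(cons(b, e))), b), p(c))   [R6 at ε]
2. k(cons(k(e, p(cons(b, e))), b), p(c))  →  k(cons(p(cons(b, e)), b), p(c))   [R4 at 1.1]
3. k(cons(p(cons(b, e)), b), p(c))  →  p(c)   [R5 at ε]

p(c)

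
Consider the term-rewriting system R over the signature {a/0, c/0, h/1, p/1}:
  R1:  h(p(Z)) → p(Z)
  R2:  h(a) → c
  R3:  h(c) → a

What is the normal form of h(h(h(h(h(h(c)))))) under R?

c

1. h(h(h(h(h(h(c))))))  →  h(h(h(h(h(a)))))   [R3 at 1.1.1.1.1]
2. h(h(h(h(h(a)))))  →  h(h(h(h(c))))   [R2 at 1.1.1.1]
3. h(h(h(h(c))))  →  h(h(h(a)))   [R3 at 1.1.1]
4. h(h(h(a)))  →  h(h(c))   [R2 at 1.1]
5. h(h(c))  →  h(a)   [R3 at 1]
6. h(a)  →  c   [R2 at ε]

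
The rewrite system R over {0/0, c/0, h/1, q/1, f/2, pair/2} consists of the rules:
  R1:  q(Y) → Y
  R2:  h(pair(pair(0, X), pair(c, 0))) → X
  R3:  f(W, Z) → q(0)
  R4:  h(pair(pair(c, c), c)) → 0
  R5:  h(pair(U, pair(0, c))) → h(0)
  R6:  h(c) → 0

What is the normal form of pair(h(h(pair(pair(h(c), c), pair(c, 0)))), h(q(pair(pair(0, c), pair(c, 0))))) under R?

pair(0, c)

1. pair(h(h(pair(pair(h(c), c), pair(c, 0)))), h(q(pair(pair(0, c), pair(c, 0)))))  →  pair(h(h(pair(pair(0, c), pair(c, 0)))), h(q(pair(pair(0, c), pair(c, 0)))))   [R6 at 1.1.1.1.1]
2. pair(h(h(pair(pair(0, c), pair(c, 0)))), h(q(pair(pair(0, c), pair(c, 0)))))  →  pair(h(c), h(q(pair(pair(0, c), pair(c, 0)))))   [R2 at 1.1]
3. pair(h(c), h(q(pair(pair(0, c), pair(c, 0)))))  →  pair(0, h(q(pair(pair(0, c), pair(c, 0)))))   [R6 at 1]
4. pair(0, h(q(pair(pair(0, c), pair(c, 0)))))  →  pair(0, h(pair(pair(0, c), pair(c, 0))))   [R1 at 2.1]
5. pair(0, h(pair(pair(0, c), pair(c, 0))))  →  pair(0, c)   [R2 at 2]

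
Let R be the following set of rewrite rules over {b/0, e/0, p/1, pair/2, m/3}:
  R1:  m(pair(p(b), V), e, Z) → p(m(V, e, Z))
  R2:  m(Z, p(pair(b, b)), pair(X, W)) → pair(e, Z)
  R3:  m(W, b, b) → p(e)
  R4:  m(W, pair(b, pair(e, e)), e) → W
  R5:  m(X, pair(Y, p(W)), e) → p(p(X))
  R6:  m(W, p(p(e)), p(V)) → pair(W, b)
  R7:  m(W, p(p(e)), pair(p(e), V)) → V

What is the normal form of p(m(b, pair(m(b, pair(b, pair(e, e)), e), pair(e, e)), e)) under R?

1. p(m(b, pair(m(b, pair(b, pair(e, e)), e), pair(e, e)), e))  →  p(m(b, pair(b, pair(e, e)), e))   [R4 at 1.2.1]
2. p(m(b, pair(b, pair(e, e)), e))  →  p(b)   [R4 at 1]

p(b)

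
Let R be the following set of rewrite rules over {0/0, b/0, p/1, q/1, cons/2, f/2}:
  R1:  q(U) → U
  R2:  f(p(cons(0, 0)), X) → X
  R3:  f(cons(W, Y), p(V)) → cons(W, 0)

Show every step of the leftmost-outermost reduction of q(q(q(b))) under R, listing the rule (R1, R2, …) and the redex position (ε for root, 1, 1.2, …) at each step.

b

1. q(q(q(b)))  →  q(q(b))   [R1 at ε]
2. q(q(b))  →  q(b)   [R1 at ε]
3. q(b)  →  b   [R1 at ε]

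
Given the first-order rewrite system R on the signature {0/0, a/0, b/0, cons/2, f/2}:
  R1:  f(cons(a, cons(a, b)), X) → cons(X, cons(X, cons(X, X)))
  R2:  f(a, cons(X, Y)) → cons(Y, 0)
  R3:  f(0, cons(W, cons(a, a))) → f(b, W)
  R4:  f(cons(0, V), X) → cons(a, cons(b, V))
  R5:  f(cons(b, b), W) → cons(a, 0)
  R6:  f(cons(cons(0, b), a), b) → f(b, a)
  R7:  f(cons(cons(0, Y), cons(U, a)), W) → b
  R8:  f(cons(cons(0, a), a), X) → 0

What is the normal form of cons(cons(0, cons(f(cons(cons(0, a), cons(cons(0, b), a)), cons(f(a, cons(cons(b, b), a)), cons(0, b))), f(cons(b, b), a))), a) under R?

cons(cons(0, cons(b, cons(a, 0))), a)

1. cons(cons(0, cons(f(cons(cons(0, a), cons(cons(0, b), a)), cons(f(a, cons(cons(b, b), a)), cons(0, b))), f(cons(b, b), a))), a)  →  cons(cons(0, cons(b, f(cons(b, b), a))), a)   [R7 at 1.2.1]
2. cons(cons(0, cons(b, f(cons(b, b), a))), a)  →  cons(cons(0, cons(b, cons(a, 0))), a)   [R5 at 1.2.2]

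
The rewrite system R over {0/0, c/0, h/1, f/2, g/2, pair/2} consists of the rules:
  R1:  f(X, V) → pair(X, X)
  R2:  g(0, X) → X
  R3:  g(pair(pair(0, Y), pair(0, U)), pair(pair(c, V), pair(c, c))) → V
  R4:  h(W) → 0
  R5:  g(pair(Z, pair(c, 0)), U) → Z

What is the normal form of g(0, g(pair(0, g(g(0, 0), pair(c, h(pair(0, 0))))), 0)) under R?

1. g(0, g(pair(0, g(g(0, 0), pair(c, h(pair(0, 0))))), 0))  →  g(pair(0, g(g(0, 0), pair(c, h(pair(0, 0))))), 0)   [R2 at ε]
2. g(pair(0, g(g(0, 0), pair(c, h(pair(0, 0))))), 0)  →  g(pair(0, g(0, pair(c, h(pair(0, 0))))), 0)   [R2 at 1.2.1]
3. g(pair(0, g(0, pair(c, h(pair(0, 0))))), 0)  →  g(pair(0, pair(c, h(pair(0, 0)))), 0)   [R2 at 1.2]
4. g(pair(0, pair(c, h(pair(0, 0)))), 0)  →  g(pair(0, pair(c, 0)), 0)   [R4 at 1.2.2]
5. g(pair(0, pair(c, 0)), 0)  →  0   [R5 at ε]

0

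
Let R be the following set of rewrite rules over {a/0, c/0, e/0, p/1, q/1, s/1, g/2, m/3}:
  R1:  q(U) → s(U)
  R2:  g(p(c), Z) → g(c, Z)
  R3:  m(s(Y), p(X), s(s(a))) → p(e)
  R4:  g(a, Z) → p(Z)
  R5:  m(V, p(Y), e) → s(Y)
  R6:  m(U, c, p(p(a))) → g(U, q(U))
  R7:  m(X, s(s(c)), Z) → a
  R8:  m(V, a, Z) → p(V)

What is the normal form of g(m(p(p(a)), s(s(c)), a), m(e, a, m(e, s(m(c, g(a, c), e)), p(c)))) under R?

1. g(m(p(p(a)), s(s(c)), a), m(e, a, m(e, s(m(c, g(a, c), e)), p(c))))  →  g(a, m(e, a, m(e, s(m(c, g(a, c), e)), p(c))))   [R7 at 1]
2. g(a, m(e, a, m(e, s(m(c, g(a, c), e)), p(c))))  →  p(m(e, a, m(e, s(m(c, g(a, c), e)), p(c))))   [R4 at ε]
3. p(m(e, a, m(e, s(m(c, g(a, c), e)), p(c))))  →  p(p(e))   [R8 at 1]

p(p(e))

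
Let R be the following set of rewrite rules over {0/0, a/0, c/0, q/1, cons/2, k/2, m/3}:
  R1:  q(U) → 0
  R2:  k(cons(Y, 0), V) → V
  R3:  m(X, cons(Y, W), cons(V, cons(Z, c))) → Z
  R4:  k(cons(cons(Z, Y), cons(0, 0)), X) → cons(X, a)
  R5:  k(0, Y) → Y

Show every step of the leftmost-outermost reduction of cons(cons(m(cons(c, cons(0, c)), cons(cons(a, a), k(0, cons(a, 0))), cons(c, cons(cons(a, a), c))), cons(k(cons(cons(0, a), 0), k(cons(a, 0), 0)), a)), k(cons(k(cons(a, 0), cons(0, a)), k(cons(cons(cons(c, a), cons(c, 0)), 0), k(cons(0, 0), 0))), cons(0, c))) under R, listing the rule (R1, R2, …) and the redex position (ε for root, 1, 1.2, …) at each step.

1. cons(cons(m(cons(c, cons(0, c)), cons(cons(a, a), k(0, cons(a, 0))), cons(c, cons(cons(a, a), c))), cons(k(cons(cons(0, a), 0), k(cons(a, 0), 0)), a)), k(cons(k(cons(a, 0), cons(0, a)), k(cons(cons(cons(c, a), cons(c, 0)), 0), k(cons(0, 0), 0))), cons(0, c)))  →  cons(cons(cons(a, a), cons(k(cons(cons(0, a), 0), k(cons(a, 0), 0)), a)), k(cons(k(cons(a, 0), cons(0, a)), k(cons(cons(cons(c, a), cons(c, 0)), 0), k(cons(0, 0), 0))), cons(0, c)))   [R3 at 1.1]
2. cons(cons(cons(a, a), cons(k(cons(cons(0, a), 0), k(cons(a, 0), 0)), a)), k(cons(k(cons(a, 0), cons(0, a)), k(cons(cons(cons(c, a), cons(c, 0)), 0), k(cons(0, 0), 0))), cons(0, c)))  →  cons(cons(cons(a, a), cons(k(cons(a, 0), 0), a)), k(cons(k(cons(a, 0), cons(0, a)), k(cons(cons(cons(c, a), cons(c, 0)), 0), k(cons(0, 0), 0))), cons(0, c)))   [R2 at 1.2.1]
3. cons(cons(cons(a, a), cons(k(cons(a, 0), 0), a)), k(cons(k(cons(a, 0), cons(0, a)), k(cons(cons(cons(c, a), cons(c, 0)), 0), k(cons(0, 0), 0))), cons(0, c)))  →  cons(cons(cons(a, a), cons(0, a)), k(cons(k(cons(a, 0), cons(0, a)), k(cons(cons(cons(c, a), cons(c, 0)), 0), k(cons(0, 0), 0))), cons(0, c)))   [R2 at 1.2.1]
4. cons(cons(cons(a, a), cons(0, a)), k(cons(k(cons(a, 0), cons(0, a)), k(cons(cons(cons(c, a), cons(c, 0)), 0), k(cons(0, 0), 0))), cons(0, c)))  →  cons(cons(cons(a, a), cons(0, a)), k(cons(cons(0, a), k(cons(cons(cons(c, a), cons(c, 0)), 0), k(cons(0, 0), 0))), cons(0, c)))   [R2 at 2.1.1]
5. cons(cons(cons(a, a), cons(0, a)), k(cons(cons(0, a), k(cons(cons(cons(c, a), cons(c, 0)), 0), k(cons(0, 0), 0))), cons(0, c)))  →  cons(cons(cons(a, a), cons(0, a)), k(cons(cons(0, a), k(cons(0, 0), 0)), cons(0, c)))   [R2 at 2.1.2]
6. cons(cons(cons(a, a), cons(0, a)), k(cons(cons(0, a), k(cons(0, 0), 0)), cons(0, c)))  →  cons(cons(cons(a, a), cons(0, a)), k(cons(cons(0, a), 0), cons(0, c)))   [R2 at 2.1.2]
7. cons(cons(cons(a, a), cons(0, a)), k(cons(cons(0, a), 0), cons(0, c)))  →  cons(cons(cons(a, a), cons(0, a)), cons(0, c))   [R2 at 2]

cons(cons(cons(a, a), cons(0, a)), cons(0, c))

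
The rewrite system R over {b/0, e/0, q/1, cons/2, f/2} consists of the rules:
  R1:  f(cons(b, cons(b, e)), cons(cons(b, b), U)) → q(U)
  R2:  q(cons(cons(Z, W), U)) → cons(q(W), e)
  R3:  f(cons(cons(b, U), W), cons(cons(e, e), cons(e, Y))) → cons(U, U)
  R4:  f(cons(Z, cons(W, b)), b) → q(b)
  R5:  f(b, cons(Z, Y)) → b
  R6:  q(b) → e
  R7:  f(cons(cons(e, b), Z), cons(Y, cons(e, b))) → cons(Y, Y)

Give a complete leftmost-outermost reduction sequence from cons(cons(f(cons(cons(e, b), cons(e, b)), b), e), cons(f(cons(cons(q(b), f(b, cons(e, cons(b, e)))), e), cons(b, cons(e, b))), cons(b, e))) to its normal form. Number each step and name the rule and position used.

cons(cons(e, e), cons(cons(b, b), cons(b, e)))

1. cons(cons(f(cons(cons(e, b), cons(e, b)), b), e), cons(f(cons(cons(q(b), f(b, cons(e, cons(b, e)))), e), cons(b, cons(e, b))), cons(b, e)))  →  cons(cons(q(b), e), cons(f(cons(cons(q(b), f(b, cons(e, cons(b, e)))), e), cons(b, cons(e, b))), cons(b, e)))   [R4 at 1.1]
2. cons(cons(q(b), e), cons(f(cons(cons(q(b), f(b, cons(e, cons(b, e)))), e), cons(b, cons(e, b))), cons(b, e)))  →  cons(cons(e, e), cons(f(cons(cons(q(b), f(b, cons(e, cons(b, e)))), e), cons(b, cons(e, b))), cons(b, e)))   [R6 at 1.1]
3. cons(cons(e, e), cons(f(cons(cons(q(b), f(b, cons(e, cons(b, e)))), e), cons(b, cons(e, b))), cons(b, e)))  →  cons(cons(e, e), cons(f(cons(cons(e, f(b, cons(e, cons(b, e)))), e), cons(b, cons(e, b))), cons(b, e)))   [R6 at 2.1.1.1.1]
4. cons(cons(e, e), cons(f(cons(cons(e, f(b, cons(e, cons(b, e)))), e), cons(b, cons(e, b))), cons(b, e)))  →  cons(cons(e, e), cons(f(cons(cons(e, b), e), cons(b, cons(e, b))), cons(b, e)))   [R5 at 2.1.1.1.2]
5. cons(cons(e, e), cons(f(cons(cons(e, b), e), cons(b, cons(e, b))), cons(b, e)))  →  cons(cons(e, e), cons(cons(b, b), cons(b, e)))   [R7 at 2.1]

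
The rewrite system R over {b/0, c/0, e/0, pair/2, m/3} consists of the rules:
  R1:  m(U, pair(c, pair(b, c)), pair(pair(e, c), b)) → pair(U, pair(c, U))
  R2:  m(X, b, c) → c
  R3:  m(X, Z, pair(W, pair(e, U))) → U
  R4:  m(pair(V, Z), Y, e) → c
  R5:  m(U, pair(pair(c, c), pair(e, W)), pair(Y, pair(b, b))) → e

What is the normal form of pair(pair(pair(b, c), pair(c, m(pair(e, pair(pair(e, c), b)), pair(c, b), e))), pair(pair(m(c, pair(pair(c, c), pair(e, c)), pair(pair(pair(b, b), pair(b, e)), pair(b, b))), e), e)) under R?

pair(pair(pair(b, c), pair(c, c)), pair(pair(e, e), e))

1. pair(pair(pair(b, c), pair(c, m(pair(e, pair(pair(e, c), b)), pair(c, b), e))), pair(pair(m(c, pair(pair(c, c), pair(e, c)), pair(pair(pair(b, b), pair(b, e)), pair(b, b))), e), e))  →  pair(pair(pair(b, c), pair(c, c)), pair(pair(m(c, pair(pair(c, c), pair(e, c)), pair(pair(pair(b, b), pair(b, e)), pair(b, b))), e), e))   [R4 at 1.2.2]
2. pair(pair(pair(b, c), pair(c, c)), pair(pair(m(c, pair(pair(c, c), pair(e, c)), pair(pair(pair(b, b), pair(b, e)), pair(b, b))), e), e))  →  pair(pair(pair(b, c), pair(c, c)), pair(pair(e, e), e))   [R5 at 2.1.1]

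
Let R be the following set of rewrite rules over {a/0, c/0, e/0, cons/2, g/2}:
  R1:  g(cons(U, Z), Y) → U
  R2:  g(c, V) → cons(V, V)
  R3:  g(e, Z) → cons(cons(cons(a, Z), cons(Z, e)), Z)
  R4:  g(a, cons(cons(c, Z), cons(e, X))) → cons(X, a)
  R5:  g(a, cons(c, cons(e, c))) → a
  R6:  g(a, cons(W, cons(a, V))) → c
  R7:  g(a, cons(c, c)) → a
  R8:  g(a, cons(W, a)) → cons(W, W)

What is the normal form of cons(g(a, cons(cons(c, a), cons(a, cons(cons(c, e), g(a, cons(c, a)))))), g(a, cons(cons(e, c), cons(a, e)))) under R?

1. cons(g(a, cons(cons(c, a), cons(a, cons(cons(c, e), g(a, cons(c, a)))))), g(a, cons(cons(e, c), cons(a, e))))  →  cons(c, g(a, cons(cons(e, c), cons(a, e))))   [R6 at 1]
2. cons(c, g(a, cons(cons(e, c), cons(a, e))))  →  cons(c, c)   [R6 at 2]

cons(c, c)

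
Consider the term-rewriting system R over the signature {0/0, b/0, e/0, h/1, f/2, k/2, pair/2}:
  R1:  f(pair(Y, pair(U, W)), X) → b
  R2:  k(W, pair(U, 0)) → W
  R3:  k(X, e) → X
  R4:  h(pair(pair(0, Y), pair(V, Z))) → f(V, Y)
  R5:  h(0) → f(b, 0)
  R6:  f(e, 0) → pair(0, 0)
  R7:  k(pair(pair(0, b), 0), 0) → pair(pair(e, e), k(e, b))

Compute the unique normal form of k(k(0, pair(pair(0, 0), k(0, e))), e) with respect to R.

1. k(k(0, pair(pair(0, 0), k(0, e))), e)  →  k(0, pair(pair(0, 0), k(0, e)))   [R3 at ε]
2. k(0, pair(pair(0, 0), k(0, e)))  →  k(0, pair(pair(0, 0), 0))   [R3 at 2.2]
3. k(0, pair(pair(0, 0), 0))  →  0   [R2 at ε]

0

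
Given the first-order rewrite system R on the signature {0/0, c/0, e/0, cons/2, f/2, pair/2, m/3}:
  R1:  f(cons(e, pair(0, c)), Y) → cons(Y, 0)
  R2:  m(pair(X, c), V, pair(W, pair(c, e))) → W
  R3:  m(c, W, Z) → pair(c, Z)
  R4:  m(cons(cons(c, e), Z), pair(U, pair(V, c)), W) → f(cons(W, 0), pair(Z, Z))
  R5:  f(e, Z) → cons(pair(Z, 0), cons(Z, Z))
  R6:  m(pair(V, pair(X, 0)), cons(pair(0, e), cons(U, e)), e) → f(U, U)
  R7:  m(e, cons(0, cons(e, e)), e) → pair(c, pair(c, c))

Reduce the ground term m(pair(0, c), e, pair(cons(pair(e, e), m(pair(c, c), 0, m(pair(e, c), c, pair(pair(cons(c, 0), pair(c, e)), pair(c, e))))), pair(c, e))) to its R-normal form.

cons(pair(e, e), cons(c, 0))

1. m(pair(0, c), e, pair(cons(pair(e, e), m(pair(c, c), 0, m(pair(e, c), c, pair(pair(cons(c, 0), pair(c, e)), pair(c, e))))), pair(c, e)))  →  cons(pair(e, e), m(pair(c, c), 0, m(pair(e, c), c, pair(pair(cons(c, 0), pair(c, e)), pair(c, e)))))   [R2 at ε]
2. cons(pair(e, e), m(pair(c, c), 0, m(pair(e, c), c, pair(pair(cons(c, 0), pair(c, e)), pair(c, e)))))  →  cons(pair(e, e), m(pair(c, c), 0, pair(cons(c, 0), pair(c, e))))   [R2 at 2.3]
3. cons(pair(e, e), m(pair(c, c), 0, pair(cons(c, 0), pair(c, e))))  →  cons(pair(e, e), cons(c, 0))   [R2 at 2]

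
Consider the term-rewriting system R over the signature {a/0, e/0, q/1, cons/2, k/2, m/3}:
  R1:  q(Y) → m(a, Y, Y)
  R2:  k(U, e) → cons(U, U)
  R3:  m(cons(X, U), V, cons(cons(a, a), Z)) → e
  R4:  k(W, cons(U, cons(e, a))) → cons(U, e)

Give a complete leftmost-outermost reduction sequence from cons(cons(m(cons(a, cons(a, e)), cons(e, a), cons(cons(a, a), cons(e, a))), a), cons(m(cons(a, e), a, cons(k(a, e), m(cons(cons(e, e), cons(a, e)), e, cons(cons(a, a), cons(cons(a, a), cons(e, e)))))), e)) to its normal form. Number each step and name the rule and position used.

cons(cons(e, a), cons(e, e))

1. cons(cons(m(cons(a, cons(a, e)), cons(e, a), cons(cons(a, a), cons(e, a))), a), cons(m(cons(a, e), a, cons(k(a, e), m(cons(cons(e, e), cons(a, e)), e, cons(cons(a, a), cons(cons(a, a), cons(e, e)))))), e))  →  cons(cons(e, a), cons(m(cons(a, e), a, cons(k(a, e), m(cons(cons(e, e), cons(a, e)), e, cons(cons(a, a), cons(cons(a, a), cons(e, e)))))), e))   [R3 at 1.1]
2. cons(cons(e, a), cons(m(cons(a, e), a, cons(k(a, e), m(cons(cons(e, e), cons(a, e)), e, cons(cons(a, a), cons(cons(a, a), cons(e, e)))))), e))  →  cons(cons(e, a), cons(m(cons(a, e), a, cons(cons(a, a), m(cons(cons(e, e), cons(a, e)), e, cons(cons(a, a), cons(cons(a, a), cons(e, e)))))), e))   [R2 at 2.1.3.1]
3. cons(cons(e, a), cons(m(cons(a, e), a, cons(cons(a, a), m(cons(cons(e, e), cons(a, e)), e, cons(cons(a, a), cons(cons(a, a), cons(e, e)))))), e))  →  cons(cons(e, a), cons(e, e))   [R3 at 2.1]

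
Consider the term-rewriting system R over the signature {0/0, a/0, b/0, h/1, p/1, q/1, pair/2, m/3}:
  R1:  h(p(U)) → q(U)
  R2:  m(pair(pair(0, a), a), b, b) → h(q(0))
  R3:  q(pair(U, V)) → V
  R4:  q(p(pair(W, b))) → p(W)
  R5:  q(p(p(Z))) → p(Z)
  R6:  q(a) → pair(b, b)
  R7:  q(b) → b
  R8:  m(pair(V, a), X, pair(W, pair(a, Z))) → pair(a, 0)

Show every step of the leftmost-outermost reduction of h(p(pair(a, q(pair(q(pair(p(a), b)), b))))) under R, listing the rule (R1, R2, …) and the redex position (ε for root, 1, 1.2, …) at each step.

1. h(p(pair(a, q(pair(q(pair(p(a), b)), b)))))  →  q(pair(a, q(pair(q(pair(p(a), b)), b))))   [R1 at ε]
2. q(pair(a, q(pair(q(pair(p(a), b)), b))))  →  q(pair(q(pair(p(a), b)), b))   [R3 at ε]
3. q(pair(q(pair(p(a), b)), b))  →  b   [R3 at ε]

b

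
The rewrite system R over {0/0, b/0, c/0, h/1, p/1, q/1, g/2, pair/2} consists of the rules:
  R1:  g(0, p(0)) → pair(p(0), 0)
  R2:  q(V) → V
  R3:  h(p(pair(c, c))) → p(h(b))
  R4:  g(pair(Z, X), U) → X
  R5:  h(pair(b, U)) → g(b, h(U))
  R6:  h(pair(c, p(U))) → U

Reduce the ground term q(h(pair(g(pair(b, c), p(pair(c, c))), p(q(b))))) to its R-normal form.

b

1. q(h(pair(g(pair(b, c), p(pair(c, c))), p(q(b)))))  →  h(pair(g(pair(b, c), p(pair(c, c))), p(q(b))))   [R2 at ε]
2. h(pair(g(pair(b, c), p(pair(c, c))), p(q(b))))  →  h(pair(c, p(q(b))))   [R4 at 1.1]
3. h(pair(c, p(q(b))))  →  q(b)   [R6 at ε]
4. q(b)  →  b   [R2 at ε]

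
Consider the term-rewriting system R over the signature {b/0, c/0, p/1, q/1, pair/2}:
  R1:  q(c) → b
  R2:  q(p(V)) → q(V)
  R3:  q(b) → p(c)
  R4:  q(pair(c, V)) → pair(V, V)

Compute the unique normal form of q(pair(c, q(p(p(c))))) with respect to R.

1. q(pair(c, q(p(p(c)))))  →  pair(q(p(p(c))), q(p(p(c))))   [R4 at ε]
2. pair(q(p(p(c))), q(p(p(c))))  →  pair(q(p(c)), q(p(p(c))))   [R2 at 1]
3. pair(q(p(c)), q(p(p(c))))  →  pair(q(c), q(p(p(c))))   [R2 at 1]
4. pair(q(c), q(p(p(c))))  →  pair(b, q(p(p(c))))   [R1 at 1]
5. pair(b, q(p(p(c))))  →  pair(b, q(p(c)))   [R2 at 2]
6. pair(b, q(p(c)))  →  pair(b, q(c))   [R2 at 2]
7. pair(b, q(c))  →  pair(b, b)   [R1 at 2]

pair(b, b)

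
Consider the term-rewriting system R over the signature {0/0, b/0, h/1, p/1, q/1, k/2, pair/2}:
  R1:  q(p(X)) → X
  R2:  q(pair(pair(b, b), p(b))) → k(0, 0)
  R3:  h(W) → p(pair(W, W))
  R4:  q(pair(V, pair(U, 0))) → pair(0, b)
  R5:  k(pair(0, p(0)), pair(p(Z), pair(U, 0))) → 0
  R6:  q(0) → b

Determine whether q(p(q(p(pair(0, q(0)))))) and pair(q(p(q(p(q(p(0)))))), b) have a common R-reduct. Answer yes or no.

Reduce t₁ = q(p(q(p(pair(0, q(0)))))):
1. q(p(q(p(pair(0, q(0))))))  →  q(p(pair(0, q(0))))   [R1 at ε]
2. q(p(pair(0, q(0))))  →  pair(0, q(0))   [R1 at ε]
3. pair(0, q(0))  →  pair(0, b)   [R6 at 2]

Reduce t₂ = pair(q(p(q(p(q(p(0)))))), b):
1. pair(q(p(q(p(q(p(0)))))), b)  →  pair(q(p(q(p(0)))), b)   [R1 at 1]
2. pair(q(p(q(p(0)))), b)  →  pair(q(p(0)), b)   [R1 at 1]
3. pair(q(p(0)), b)  →  pair(0, b)   [R1 at 1]

yes — NF(t₁) = pair(0, b), NF(t₂) = pair(0, b)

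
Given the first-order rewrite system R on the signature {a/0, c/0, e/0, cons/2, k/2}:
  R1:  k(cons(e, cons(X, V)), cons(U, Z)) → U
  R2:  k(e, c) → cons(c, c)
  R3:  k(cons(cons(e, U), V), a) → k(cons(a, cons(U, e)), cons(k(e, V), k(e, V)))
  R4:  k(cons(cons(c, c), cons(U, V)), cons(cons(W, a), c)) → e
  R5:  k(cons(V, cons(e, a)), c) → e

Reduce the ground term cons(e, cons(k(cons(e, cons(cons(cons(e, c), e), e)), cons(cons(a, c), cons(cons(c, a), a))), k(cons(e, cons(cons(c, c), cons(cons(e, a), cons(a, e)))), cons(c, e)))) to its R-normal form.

cons(e, cons(cons(a, c), c))

1. cons(e, cons(k(cons(e, cons(cons(cons(e, c), e), e)), cons(cons(a, c), cons(cons(c, a), a))), k(cons(e, cons(cons(c, c), cons(cons(e, a), cons(a, e)))), cons(c, e))))  →  cons(e, cons(cons(a, c), k(cons(e, cons(cons(c, c), cons(cons(e, a), cons(a, e)))), cons(c, e))))   [R1 at 2.1]
2. cons(e, cons(cons(a, c), k(cons(e, cons(cons(c, c), cons(cons(e, a), cons(a, e)))), cons(c, e))))  →  cons(e, cons(cons(a, c), c))   [R1 at 2.2]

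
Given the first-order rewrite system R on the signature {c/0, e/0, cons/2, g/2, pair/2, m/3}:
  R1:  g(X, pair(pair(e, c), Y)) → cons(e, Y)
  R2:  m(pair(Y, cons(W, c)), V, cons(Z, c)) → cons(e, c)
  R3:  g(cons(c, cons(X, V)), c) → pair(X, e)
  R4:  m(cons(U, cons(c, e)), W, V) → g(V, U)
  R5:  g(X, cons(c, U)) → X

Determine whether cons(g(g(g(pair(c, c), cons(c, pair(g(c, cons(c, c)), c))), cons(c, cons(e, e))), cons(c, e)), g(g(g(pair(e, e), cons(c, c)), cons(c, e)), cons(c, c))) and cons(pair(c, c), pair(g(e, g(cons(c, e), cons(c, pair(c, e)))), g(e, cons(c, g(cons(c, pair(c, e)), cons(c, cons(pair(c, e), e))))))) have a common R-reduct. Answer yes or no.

yes — NF(t₁) = cons(pair(c, c), pair(e, e)), NF(t₂) = cons(pair(c, c), pair(e, e))

Reduce t₁ = cons(g(g(g(pair(c, c), cons(c, pair(g(c, cons(c, c)), c))), cons(c, cons(e, e))), cons(c, e)), g(g(g(pair(e, e), cons(c, c)), cons(c, e)), cons(c, c))):
1. cons(g(g(g(pair(c, c), cons(c, pair(g(c, cons(c, c)), c))), cons(c, cons(e, e))), cons(c, e)), g(g(g(pair(e, e), cons(c, c)), cons(c, e)), cons(c, c)))  →  cons(g(g(pair(c, c), cons(c, pair(g(c, cons(c, c)), c))), cons(c, cons(e, e))), g(g(g(pair(e, e), cons(c, c)), cons(c, e)), cons(c, c)))   [R5 at 1]
2. cons(g(g(pair(c, c), cons(c, pair(g(c, cons(c, c)), c))), cons(c, cons(e, e))), g(g(g(pair(e, e), cons(c, c)), cons(c, e)), cons(c, c)))  →  cons(g(pair(c, c), cons(c, pair(g(c, cons(c, c)), c))), g(g(g(pair(e, e), cons(c, c)), cons(c, e)), cons(c, c)))   [R5 at 1]
3. cons(g(pair(c, c), cons(c, pair(g(c, cons(c, c)), c))), g(g(g(pair(e, e), cons(c, c)), cons(c, e)), cons(c, c)))  →  cons(pair(c, c), g(g(g(pair(e, e), cons(c, c)), cons(c, e)), cons(c, c)))   [R5 at 1]
4. cons(pair(c, c), g(g(g(pair(e, e), cons(c, c)), cons(c, e)), cons(c, c)))  →  cons(pair(c, c), g(g(pair(e, e), cons(c, c)), cons(c, e)))   [R5 at 2]
5. cons(pair(c, c), g(g(pair(e, e), cons(c, c)), cons(c, e)))  →  cons(pair(c, c), g(pair(e, e), cons(c, c)))   [R5 at 2]
6. cons(pair(c, c), g(pair(e, e), cons(c, c)))  →  cons(pair(c, c), pair(e, e))   [R5 at 2]

Reduce t₂ = cons(pair(c, c), pair(g(e, g(cons(c, e), cons(c, pair(c, e)))), g(e, cons(c, g(cons(c, pair(c, e)), cons(c, cons(pair(c, e), e))))))):
1. cons(pair(c, c), pair(g(e, g(cons(c, e), cons(c, pair(c, e)))), g(e, cons(c, g(cons(c, pair(c, e)), cons(c, cons(pair(c, e), e)))))))  →  cons(pair(c, c), pair(g(e, cons(c, e)), g(e, cons(c, g(cons(c, pair(c, e)), cons(c, cons(pair(c, e), e)))))))   [R5 at 2.1.2]
2. cons(pair(c, c), pair(g(e, cons(c, e)), g(e, cons(c, g(cons(c, pair(c, e)), cons(c, cons(pair(c, e), e)))))))  →  cons(pair(c, c), pair(e, g(e, cons(c, g(cons(c, pair(c, e)), cons(c, cons(pair(c, e), e)))))))   [R5 at 2.1]
3. cons(pair(c, c), pair(e, g(e, cons(c, g(cons(c, pair(c, e)), cons(c, cons(pair(c, e), e)))))))  →  cons(pair(c, c), pair(e, e))   [R5 at 2.2]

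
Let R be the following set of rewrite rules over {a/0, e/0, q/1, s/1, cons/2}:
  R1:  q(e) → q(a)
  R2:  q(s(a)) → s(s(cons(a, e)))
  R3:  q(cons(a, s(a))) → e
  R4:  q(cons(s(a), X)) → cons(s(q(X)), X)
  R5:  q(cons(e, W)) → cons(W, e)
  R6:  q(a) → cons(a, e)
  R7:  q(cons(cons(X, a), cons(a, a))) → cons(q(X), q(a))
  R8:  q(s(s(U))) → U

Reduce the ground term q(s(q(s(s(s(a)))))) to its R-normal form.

a

1. q(s(q(s(s(s(a))))))  →  q(s(s(a)))   [R8 at 1.1]
2. q(s(s(a)))  →  a   [R8 at ε]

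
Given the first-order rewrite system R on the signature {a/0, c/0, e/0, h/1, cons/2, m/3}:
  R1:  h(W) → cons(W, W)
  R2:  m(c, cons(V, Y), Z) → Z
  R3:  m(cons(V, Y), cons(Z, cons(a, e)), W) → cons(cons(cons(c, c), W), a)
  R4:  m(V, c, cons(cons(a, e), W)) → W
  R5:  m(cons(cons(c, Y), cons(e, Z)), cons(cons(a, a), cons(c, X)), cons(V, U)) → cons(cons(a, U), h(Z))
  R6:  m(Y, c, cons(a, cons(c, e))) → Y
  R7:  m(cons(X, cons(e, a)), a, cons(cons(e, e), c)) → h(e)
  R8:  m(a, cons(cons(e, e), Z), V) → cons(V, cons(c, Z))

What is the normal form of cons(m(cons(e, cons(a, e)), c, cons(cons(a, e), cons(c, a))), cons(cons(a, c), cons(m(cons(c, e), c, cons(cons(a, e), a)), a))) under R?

1. cons(m(cons(e, cons(a, e)), c, cons(cons(a, e), cons(c, a))), cons(cons(a, c), cons(m(cons(c, e), c, cons(cons(a, e), a)), a)))  →  cons(cons(c, a), cons(cons(a, c), cons(m(cons(c, e), c, cons(cons(a, e), a)), a)))   [R4 at 1]
2. cons(cons(c, a), cons(cons(a, c), cons(m(cons(c, e), c, cons(cons(a, e), a)), a)))  →  cons(cons(c, a), cons(cons(a, c), cons(a, a)))   [R4 at 2.2.1]

cons(cons(c, a), cons(cons(a, c), cons(a, a)))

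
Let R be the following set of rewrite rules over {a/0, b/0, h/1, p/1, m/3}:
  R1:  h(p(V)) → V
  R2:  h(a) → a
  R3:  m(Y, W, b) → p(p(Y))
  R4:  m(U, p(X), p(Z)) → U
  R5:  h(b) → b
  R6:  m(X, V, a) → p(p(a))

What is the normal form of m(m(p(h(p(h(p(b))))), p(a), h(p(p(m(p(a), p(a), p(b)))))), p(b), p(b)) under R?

p(b)

1. m(m(p(h(p(h(p(b))))), p(a), h(p(p(m(p(a), p(a), p(b)))))), p(b), p(b))  →  m(p(h(p(h(p(b))))), p(a), h(p(p(m(p(a), p(a), p(b))))))   [R4 at ε]
2. m(p(h(p(h(p(b))))), p(a), h(p(p(m(p(a), p(a), p(b))))))  →  m(p(h(p(b))), p(a), h(p(p(m(p(a), p(a), p(b))))))   [R1 at 1.1]
3. m(p(h(p(b))), p(a), h(p(p(m(p(a), p(a), p(b))))))  →  m(p(b), p(a), h(p(p(m(p(a), p(a), p(b))))))   [R1 at 1.1]
4. m(p(b), p(a), h(p(p(m(p(a), p(a), p(b))))))  →  m(p(b), p(a), p(m(p(a), p(a), p(b))))   [R1 at 3]
5. m(p(b), p(a), p(m(p(a), p(a), p(b))))  →  p(b)   [R4 at ε]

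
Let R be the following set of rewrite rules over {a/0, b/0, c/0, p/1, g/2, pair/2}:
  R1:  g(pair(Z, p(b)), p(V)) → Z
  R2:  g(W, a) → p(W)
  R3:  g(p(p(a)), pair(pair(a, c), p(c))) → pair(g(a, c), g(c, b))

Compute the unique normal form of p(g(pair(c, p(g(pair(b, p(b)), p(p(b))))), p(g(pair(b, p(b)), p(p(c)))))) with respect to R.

p(c)

1. p(g(pair(c, p(g(pair(b, p(b)), p(p(b))))), p(g(pair(b, p(b)), p(p(c))))))  →  p(g(pair(c, p(b)), p(g(pair(b, p(b)), p(p(c))))))   [R1 at 1.1.2.1]
2. p(g(pair(c, p(b)), p(g(pair(b, p(b)), p(p(c))))))  →  p(c)   [R1 at 1]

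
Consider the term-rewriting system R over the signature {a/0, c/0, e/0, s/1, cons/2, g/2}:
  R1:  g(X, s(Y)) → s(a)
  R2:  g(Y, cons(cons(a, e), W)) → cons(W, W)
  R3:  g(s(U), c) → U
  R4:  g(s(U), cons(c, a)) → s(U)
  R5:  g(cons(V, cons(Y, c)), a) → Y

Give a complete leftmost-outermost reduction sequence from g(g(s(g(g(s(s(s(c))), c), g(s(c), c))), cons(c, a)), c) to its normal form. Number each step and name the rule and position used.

1. g(g(s(g(g(s(s(s(c))), c), g(s(c), c))), cons(c, a)), c)  →  g(s(g(g(s(s(s(c))), c), g(s(c), c))), c)   [R4 at 1]
2. g(s(g(g(s(s(s(c))), c), g(s(c), c))), c)  →  g(g(s(s(s(c))), c), g(s(c), c))   [R3 at ε]
3. g(g(s(s(s(c))), c), g(s(c), c))  →  g(s(s(c)), g(s(c), c))   [R3 at 1]
4. g(s(s(c)), g(s(c), c))  →  g(s(s(c)), c)   [R3 at 2]
5. g(s(s(c)), c)  →  s(c)   [R3 at ε]

s(c)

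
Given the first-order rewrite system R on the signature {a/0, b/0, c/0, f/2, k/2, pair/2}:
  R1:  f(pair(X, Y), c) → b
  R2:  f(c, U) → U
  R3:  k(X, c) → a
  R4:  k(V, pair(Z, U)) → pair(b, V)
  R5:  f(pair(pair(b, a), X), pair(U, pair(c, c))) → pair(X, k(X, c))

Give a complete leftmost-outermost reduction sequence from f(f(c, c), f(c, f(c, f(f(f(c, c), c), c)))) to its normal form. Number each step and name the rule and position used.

1. f(f(c, c), f(c, f(c, f(f(f(c, c), c), c))))  →  f(c, f(c, f(c, f(f(f(c, c), c), c))))   [R2 at 1]
2. f(c, f(c, f(c, f(f(f(c, c), c), c))))  →  f(c, f(c, f(f(f(c, c), c), c)))   [R2 at ε]
3. f(c, f(c, f(f(f(c, c), c), c)))  →  f(c, f(f(f(c, c), c), c))   [R2 at ε]
4. f(c, f(f(f(c, c), c), c))  →  f(f(f(c, c), c), c)   [R2 at ε]
5. f(f(f(c, c), c), c)  →  f(f(c, c), c)   [R2 at 1.1]
6. f(f(c, c), c)  →  f(c, c)   [R2 at 1]
7. f(c, c)  →  c   [R2 at ε]

c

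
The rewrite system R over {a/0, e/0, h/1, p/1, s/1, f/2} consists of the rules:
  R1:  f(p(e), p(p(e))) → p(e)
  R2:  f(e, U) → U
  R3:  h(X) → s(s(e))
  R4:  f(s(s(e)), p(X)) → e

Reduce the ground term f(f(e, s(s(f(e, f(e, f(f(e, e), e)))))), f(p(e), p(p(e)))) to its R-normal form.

1. f(f(e, s(s(f(e, f(e, f(f(e, e), e)))))), f(p(e), p(p(e))))  →  f(s(s(f(e, f(e, f(f(e, e), e))))), f(p(e), p(p(e))))   [R2 at 1]
2. f(s(s(f(e, f(e, f(f(e, e), e))))), f(p(e), p(p(e))))  →  f(s(s(f(e, f(f(e, e), e)))), f(p(e), p(p(e))))   [R2 at 1.1.1]
3. f(s(s(f(e, f(f(e, e), e)))), f(p(e), p(p(e))))  →  f(s(s(f(f(e, e), e))), f(p(e), p(p(e))))   [R2 at 1.1.1]
4. f(s(s(f(f(e, e), e))), f(p(e), p(p(e))))  →  f(s(s(f(e, e))), f(p(e), p(p(e))))   [R2 at 1.1.1.1]
5. f(s(s(f(e, e))), f(p(e), p(p(e))))  →  f(s(s(e)), f(p(e), p(p(e))))   [R2 at 1.1.1]
6. f(s(s(e)), f(p(e), p(p(e))))  →  f(s(s(e)), p(e))   [R1 at 2]
7. f(s(s(e)), p(e))  →  e   [R4 at ε]

e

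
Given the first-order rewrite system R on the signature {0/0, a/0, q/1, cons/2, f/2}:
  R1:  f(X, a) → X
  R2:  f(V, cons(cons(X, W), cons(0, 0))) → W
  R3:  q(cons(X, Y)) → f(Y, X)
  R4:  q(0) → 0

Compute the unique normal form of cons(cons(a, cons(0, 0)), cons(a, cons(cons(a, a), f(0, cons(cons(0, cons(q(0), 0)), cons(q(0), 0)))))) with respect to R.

1. cons(cons(a, cons(0, 0)), cons(a, cons(cons(a, a), f(0, cons(cons(0, cons(q(0), 0)), cons(q(0), 0))))))  →  cons(cons(a, cons(0, 0)), cons(a, cons(cons(a, a), f(0, cons(cons(0, cons(0, 0)), cons(q(0), 0))))))   [R4 at 2.2.2.2.1.2.1]
2. cons(cons(a, cons(0, 0)), cons(a, cons(cons(a, a), f(0, cons(cons(0, cons(0, 0)), cons(q(0), 0))))))  →  cons(cons(a, cons(0, 0)), cons(a, cons(cons(a, a), f(0, cons(cons(0, cons(0, 0)), cons(0, 0))))))   [R4 at 2.2.2.2.2.1]
3. cons(cons(a, cons(0, 0)), cons(a, cons(cons(a, a), f(0, cons(cons(0, cons(0, 0)), cons(0, 0))))))  →  cons(cons(a, cons(0, 0)), cons(a, cons(cons(a, a), cons(0, 0))))   [R2 at 2.2.2]

cons(cons(a, cons(0, 0)), cons(a, cons(cons(a, a), cons(0, 0))))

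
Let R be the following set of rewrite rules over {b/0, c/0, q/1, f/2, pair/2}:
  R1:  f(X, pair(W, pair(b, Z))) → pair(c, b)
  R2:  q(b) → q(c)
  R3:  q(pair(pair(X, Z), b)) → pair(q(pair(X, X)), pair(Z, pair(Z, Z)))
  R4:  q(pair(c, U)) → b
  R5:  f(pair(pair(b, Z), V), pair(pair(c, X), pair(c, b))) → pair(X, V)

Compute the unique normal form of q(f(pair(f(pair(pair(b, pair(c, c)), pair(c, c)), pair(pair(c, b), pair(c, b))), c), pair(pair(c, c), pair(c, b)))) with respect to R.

1. q(f(pair(f(pair(pair(b, pair(c, c)), pair(c, c)), pair(pair(c, b), pair(c, b))), c), pair(pair(c, c), pair(c, b))))  →  q(f(pair(pair(b, pair(c, c)), c), pair(pair(c, c), pair(c, b))))   [R5 at 1.1.1]
2. q(f(pair(pair(b, pair(c, c)), c), pair(pair(c, c), pair(c, b))))  →  q(pair(c, c))   [R5 at 1]
3. q(pair(c, c))  →  b   [R4 at ε]

b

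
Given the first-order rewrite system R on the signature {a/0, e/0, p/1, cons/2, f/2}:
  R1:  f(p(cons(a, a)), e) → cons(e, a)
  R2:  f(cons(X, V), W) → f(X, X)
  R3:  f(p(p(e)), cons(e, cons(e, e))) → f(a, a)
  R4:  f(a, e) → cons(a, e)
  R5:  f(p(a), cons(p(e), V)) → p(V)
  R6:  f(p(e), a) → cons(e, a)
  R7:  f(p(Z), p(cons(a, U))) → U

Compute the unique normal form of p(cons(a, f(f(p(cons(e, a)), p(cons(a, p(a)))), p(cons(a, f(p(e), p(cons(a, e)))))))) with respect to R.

p(cons(a, e))

1. p(cons(a, f(f(p(cons(e, a)), p(cons(a, p(a)))), p(cons(a, f(p(e), p(cons(a, e))))))))  →  p(cons(a, f(p(a), p(cons(a, f(p(e), p(cons(a, e))))))))   [R7 at 1.2.1]
2. p(cons(a, f(p(a), p(cons(a, f(p(e), p(cons(a, e))))))))  →  p(cons(a, f(p(e), p(cons(a, e)))))   [R7 at 1.2]
3. p(cons(a, f(p(e), p(cons(a, e)))))  →  p(cons(a, e))   [R7 at 1.2]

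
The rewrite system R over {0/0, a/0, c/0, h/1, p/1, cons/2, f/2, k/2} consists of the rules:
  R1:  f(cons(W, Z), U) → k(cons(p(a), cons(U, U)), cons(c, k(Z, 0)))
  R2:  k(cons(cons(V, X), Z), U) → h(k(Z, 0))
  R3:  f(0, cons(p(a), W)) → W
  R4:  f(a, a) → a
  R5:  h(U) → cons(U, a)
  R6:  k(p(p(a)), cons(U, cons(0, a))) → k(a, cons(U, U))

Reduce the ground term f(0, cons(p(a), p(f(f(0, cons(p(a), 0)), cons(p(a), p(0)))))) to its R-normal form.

1. f(0, cons(p(a), p(f(f(0, cons(p(a), 0)), cons(p(a), p(0))))))  →  p(f(f(0, cons(p(a), 0)), cons(p(a), p(0))))   [R3 at ε]
2. p(f(f(0, cons(p(a), 0)), cons(p(a), p(0))))  →  p(f(0, cons(p(a), p(0))))   [R3 at 1.1]
3. p(f(0, cons(p(a), p(0))))  →  p(p(0))   [R3 at 1]

p(p(0))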